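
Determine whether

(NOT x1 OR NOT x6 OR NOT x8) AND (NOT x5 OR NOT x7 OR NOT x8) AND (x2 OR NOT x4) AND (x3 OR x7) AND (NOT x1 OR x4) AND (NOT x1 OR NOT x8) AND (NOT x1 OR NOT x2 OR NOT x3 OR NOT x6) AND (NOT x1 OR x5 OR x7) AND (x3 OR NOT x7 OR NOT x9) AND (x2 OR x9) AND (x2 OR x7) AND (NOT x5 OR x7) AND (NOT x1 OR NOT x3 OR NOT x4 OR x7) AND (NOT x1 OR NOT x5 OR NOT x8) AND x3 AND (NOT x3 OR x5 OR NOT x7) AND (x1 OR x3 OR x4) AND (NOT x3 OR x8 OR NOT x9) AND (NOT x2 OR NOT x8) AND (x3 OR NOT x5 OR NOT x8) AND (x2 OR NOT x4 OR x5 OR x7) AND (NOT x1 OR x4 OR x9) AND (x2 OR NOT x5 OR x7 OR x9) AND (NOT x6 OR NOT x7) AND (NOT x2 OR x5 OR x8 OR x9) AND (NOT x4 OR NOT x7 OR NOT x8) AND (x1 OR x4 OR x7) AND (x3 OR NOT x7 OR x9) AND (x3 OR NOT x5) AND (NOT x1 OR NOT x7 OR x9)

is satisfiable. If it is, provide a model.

Unit clause (x3) forces x3 = True.
Set x1 = False.
Set x2 = True.
  then (NOT x2 OR NOT x8) forces x8 = False.
  then (NOT x3 OR x8 OR NOT x9) forces x9 = False.
  then (NOT x2 OR x5 OR x8 OR x9) forces x5 = True.
  then (NOT x5 OR x7) forces x7 = True.
  then (NOT x6 OR NOT x7) forces x6 = False.
Set x4 = False.
All clauses satisfied.

x1 = False; x2 = True; x3 = True; x4 = False; x5 = True; x6 = False; x7 = True; x8 = False; x9 = False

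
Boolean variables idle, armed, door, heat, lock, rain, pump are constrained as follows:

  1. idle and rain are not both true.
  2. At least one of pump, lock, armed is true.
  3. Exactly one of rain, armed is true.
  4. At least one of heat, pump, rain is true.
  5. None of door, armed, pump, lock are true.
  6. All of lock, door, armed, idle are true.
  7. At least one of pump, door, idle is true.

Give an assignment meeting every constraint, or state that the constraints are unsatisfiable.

Case armed = True:
  Constraint (5) is violated (armed=T) — contradiction.
Case armed = False:
  Constraint (6) is violated (armed=F) — contradiction.
Both cases fail — unsatisfiable.

Unsatisfiable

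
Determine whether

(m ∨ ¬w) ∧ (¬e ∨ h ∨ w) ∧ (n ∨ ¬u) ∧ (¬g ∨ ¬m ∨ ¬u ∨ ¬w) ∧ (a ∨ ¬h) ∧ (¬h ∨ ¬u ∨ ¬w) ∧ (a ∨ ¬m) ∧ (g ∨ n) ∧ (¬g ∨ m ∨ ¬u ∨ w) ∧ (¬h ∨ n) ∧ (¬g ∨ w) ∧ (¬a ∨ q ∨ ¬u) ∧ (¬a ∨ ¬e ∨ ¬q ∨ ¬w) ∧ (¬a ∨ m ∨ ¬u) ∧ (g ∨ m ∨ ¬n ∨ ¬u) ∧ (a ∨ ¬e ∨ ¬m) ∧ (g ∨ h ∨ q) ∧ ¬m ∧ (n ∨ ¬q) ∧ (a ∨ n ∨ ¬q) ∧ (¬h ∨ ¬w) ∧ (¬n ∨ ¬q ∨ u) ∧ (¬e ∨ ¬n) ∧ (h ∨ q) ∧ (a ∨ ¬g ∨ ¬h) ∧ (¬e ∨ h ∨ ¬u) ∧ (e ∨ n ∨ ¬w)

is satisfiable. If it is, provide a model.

Unit clause (¬m) forces m = False.
In (m ∨ ¬w) only ¬w is left, so w = False.
In (¬g ∨ w) only ¬g is left, so g = False.
In (g ∨ n) only n is left, so n = True.
In (g ∨ m ∨ ¬n ∨ ¬u) only ¬u is left, so u = False.
In (¬n ∨ ¬q ∨ u) only ¬q is left, so q = False.
In (¬e ∨ ¬n) only ¬e is left, so e = False.
In (h ∨ q) only h is left, so h = True.
In (a ∨ ¬h) only a is left, so a = True.
All clauses satisfied.

a: True, g: False, w: False, u: False, q: False, m: False, e: False, n: True, h: True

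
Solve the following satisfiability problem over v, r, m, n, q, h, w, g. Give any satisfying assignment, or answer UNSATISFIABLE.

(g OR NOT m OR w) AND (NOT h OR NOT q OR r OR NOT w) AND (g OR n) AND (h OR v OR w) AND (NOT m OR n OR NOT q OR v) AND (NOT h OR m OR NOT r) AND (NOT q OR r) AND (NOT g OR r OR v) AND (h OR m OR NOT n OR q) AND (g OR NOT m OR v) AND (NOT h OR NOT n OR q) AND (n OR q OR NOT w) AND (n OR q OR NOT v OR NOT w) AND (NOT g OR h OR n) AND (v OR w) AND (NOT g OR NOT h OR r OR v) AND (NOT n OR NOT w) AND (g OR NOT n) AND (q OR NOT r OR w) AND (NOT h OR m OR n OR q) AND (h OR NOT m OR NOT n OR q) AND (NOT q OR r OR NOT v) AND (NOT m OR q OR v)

Set v = True.
Set r = True.
Set m = True.
Set n = True.
  then (NOT n OR NOT w) forces w = False.
  then (g OR NOT n) forces g = True.
  then (q OR NOT r OR w) forces q = True.
Set h = False.
All clauses satisfied.

v = True, r = True, m = True, n = True, q = True, h = False, w = False, g = True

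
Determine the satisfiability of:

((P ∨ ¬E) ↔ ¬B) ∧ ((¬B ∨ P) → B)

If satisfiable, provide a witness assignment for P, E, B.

P: False, E: True, B: True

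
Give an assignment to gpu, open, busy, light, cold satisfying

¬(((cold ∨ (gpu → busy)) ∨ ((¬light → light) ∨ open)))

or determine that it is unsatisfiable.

gpu: True; open: False; busy: False; light: False; cold: False

  ¬(((cold ∨ (gpu → busy)) ∨ ((¬light → light) ∨ open))) = True
    (cold ∨ (gpu → busy)) ∨ ((¬light → light) ∨ open) = False
      cold ∨ (gpu → busy) = False
        gpu → busy = False
      (¬light → light) ∨ open = False
        ¬light → light = False
          ¬light = True
The formula evaluates to True.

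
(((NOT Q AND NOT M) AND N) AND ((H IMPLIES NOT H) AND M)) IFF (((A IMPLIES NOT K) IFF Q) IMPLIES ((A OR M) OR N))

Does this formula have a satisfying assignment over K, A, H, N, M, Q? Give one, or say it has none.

K: False, A: False, H: True, N: False, M: False, Q: True

  (((NOT Q AND NOT M) AND N) AND ((H IMPLIES NOT H) AND M)) IFF (((A IMPLIES NOT K) IFF Q) IMPLIES ((A OR M) OR N)) = True
    ((NOT Q AND NOT M) AND N) AND ((H IMPLIES NOT H) AND M) = False
      (NOT Q AND NOT M) AND N = False
        NOT Q AND NOT M = False
          NOT Q = False
          NOT M = True
      (H IMPLIES NOT H) AND M = False
        H IMPLIES NOT H = False
          NOT H = False
    ((A IMPLIES NOT K) IFF Q) IMPLIES ((A OR M) OR N) = False
      (A IMPLIES NOT K) IFF Q = True
        A IMPLIES NOT K = True
          NOT K = True
      (A OR M) OR N = False
        A OR M = False
The formula evaluates to True.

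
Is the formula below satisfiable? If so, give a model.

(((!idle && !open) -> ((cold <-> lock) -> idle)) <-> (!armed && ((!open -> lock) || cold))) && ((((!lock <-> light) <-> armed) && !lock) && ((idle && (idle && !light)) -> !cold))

lock = False, light = False, idle = False, cold = False, open = True, armed = False

  ((!idle && !open) -> ((cold <-> lock) -> idle)) <-> (!armed && ((!open -> lock) || cold)) = True
    (!idle && !open) -> ((cold <-> lock) -> idle) = True
      !idle && !open = False
        !idle = True
        !open = False
      (cold <-> lock) -> idle = False
        cold <-> lock = True
    !armed && ((!open -> lock) || cold) = True
      !armed = True
      (!open -> lock) || cold = True
        !open -> lock = True
          !open = False
  (((!lock <-> light) <-> armed) && !lock) && ((idle && (idle && !light)) -> !cold) = True
    ((!lock <-> light) <-> armed) && !lock = True
      (!lock <-> light) <-> armed = True
        !lock <-> light = False
          !lock = True
      !lock = True
    (idle && (idle && !light)) -> !cold = True
      idle && (idle && !light) = False
        idle && !light = False
          !light = True
      !cold = True
Both conjuncts True, so the formula holds.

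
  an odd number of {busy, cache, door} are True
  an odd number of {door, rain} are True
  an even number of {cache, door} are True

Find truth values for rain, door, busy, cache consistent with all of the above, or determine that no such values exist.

rain: True; door: False; busy: True; cache: False

{busy, cache, door}: 1 true → odd ✓
{door, rain}: 1 true → odd ✓
{cache, door}: 0 true → even ✓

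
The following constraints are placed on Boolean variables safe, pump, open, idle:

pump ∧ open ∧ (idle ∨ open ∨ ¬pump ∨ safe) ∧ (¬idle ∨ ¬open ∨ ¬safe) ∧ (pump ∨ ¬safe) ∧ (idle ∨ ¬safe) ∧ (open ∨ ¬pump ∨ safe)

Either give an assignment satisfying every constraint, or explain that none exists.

safe = False, pump = True, open = True, idle = False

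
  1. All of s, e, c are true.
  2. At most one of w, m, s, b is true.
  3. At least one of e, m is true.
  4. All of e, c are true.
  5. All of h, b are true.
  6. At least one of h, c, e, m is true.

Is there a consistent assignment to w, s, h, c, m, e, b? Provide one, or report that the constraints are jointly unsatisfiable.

Unsatisfiable — no assignment works.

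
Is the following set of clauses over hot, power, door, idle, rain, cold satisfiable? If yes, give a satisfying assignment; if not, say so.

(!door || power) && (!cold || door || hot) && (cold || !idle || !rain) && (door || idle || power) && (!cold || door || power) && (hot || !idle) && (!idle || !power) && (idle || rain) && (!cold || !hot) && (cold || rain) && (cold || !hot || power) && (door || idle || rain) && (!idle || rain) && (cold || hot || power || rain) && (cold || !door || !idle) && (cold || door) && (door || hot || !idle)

hot: False; power: True; door: True; idle: False; rain: True; cold: True

Set hot = False.
  then (hot || !idle) forces idle = False.
  then (idle || rain) forces rain = True.
Set power = True.
Try door = False:
  (!cold || door || hot) forces cold = False.
  clause (cold || door) is falsified — backtrack.
So door = True.
Set cold = True.
All clauses satisfied.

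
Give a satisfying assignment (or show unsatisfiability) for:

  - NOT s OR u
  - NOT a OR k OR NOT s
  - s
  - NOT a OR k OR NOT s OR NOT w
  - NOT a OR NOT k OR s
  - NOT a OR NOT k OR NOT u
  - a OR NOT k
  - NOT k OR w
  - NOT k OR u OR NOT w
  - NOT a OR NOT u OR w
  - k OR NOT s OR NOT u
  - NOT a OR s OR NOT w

Case s = True:
  (NOT s OR u) forces u = True.
  (k OR NOT s OR NOT u) forces k = True.
  (NOT a OR NOT k OR NOT u) forces a = False.
  Clause (a OR NOT k) is falsified — contradiction.
Case s = False:
  Clause (s) is falsified — contradiction.
Both cases fail, so the formula is unsatisfiable.

UNSATISFIABLE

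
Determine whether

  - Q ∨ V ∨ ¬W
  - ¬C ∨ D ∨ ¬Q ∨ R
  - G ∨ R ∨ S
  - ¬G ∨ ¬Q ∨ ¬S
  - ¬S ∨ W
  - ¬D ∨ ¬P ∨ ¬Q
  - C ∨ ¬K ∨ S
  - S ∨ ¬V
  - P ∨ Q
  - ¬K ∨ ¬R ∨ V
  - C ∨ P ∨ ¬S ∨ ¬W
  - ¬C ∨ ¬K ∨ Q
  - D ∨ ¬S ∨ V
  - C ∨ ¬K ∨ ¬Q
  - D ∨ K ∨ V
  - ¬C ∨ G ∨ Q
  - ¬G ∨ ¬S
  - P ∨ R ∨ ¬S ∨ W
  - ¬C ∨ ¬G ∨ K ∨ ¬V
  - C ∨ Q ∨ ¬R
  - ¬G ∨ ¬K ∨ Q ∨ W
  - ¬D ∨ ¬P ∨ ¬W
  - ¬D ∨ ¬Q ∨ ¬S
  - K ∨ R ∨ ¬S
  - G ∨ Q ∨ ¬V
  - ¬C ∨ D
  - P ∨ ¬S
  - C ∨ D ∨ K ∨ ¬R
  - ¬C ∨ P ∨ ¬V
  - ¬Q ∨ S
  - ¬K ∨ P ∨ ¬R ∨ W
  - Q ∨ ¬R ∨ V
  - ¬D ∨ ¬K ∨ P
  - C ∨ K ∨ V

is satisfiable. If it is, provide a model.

S = False, P = True, V = False, W = False, D = True, G = True, R = False, C = True, K = False, Q = False

Set S = False.
  then (S ∨ ¬V) forces V = False.
  then (¬Q ∨ S) forces Q = False.
  then (Q ∨ ¬R ∨ V) forces R = False.
  then (Q ∨ V ∨ ¬W) forces W = False.
  then (G ∨ R ∨ S) forces G = True.
  then (P ∨ Q) forces P = True.
  then (¬G ∨ ¬K ∨ Q ∨ W) forces K = False.
  then (C ∨ K ∨ V) forces C = True.
  then (D ∨ K ∨ V) forces D = True.
All clauses satisfied.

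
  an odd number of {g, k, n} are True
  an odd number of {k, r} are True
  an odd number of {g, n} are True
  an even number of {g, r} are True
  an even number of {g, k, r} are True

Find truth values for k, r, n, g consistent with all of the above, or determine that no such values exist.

k = False; r = True; n = False; g = True

{g, k, n}: 1 true → odd ✓
{k, r}: 1 true → odd ✓
{g, n}: 1 true → odd ✓
{g, r}: 2 true → even ✓
{g, k, r}: 2 true → even ✓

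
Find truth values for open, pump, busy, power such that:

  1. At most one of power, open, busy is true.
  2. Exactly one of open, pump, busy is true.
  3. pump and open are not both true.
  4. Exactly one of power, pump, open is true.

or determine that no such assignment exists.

open = True, pump = False, busy = False, power = False

  (1) {power, open, busy}: 1 true — at most one ✓
  (2) {open, pump, busy}: 1 true — exactly one ✓
  (3) pump=F, open=T — not both ✓
  (4) {power, pump, open}: 1 true — exactly one ✓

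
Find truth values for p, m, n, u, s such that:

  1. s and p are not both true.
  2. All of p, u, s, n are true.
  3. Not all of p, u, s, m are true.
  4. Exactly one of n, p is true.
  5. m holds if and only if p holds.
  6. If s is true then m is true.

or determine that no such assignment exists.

Case n = True:
  (2) forces p = True.
  Constraint (4) is violated (n=T, p=T) — contradiction.
Case n = False:
  Constraint (2) is violated (n=F) — contradiction.
Both cases fail — unsatisfiable.

Unsatisfiable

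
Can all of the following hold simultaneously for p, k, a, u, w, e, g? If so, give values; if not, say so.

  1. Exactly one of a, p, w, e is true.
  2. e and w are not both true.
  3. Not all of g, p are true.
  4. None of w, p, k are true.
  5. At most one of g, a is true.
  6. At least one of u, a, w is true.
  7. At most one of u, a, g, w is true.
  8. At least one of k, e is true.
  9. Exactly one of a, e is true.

p=F, k=F, a=F, u=T, w=F, e=T, g=F

  (1) {a, p, w, e}: 1 true — exactly one ✓
  (2) e=T, w=F — not both ✓
  (3) {g, p}: 0/2 true — not all ✓
  (4) {w, p, k}: 0 true — none ✓
  (5) {g, a}: 0 true — at most one ✓
  (6) {u, a, w}: 1 true — at least one ✓
  (7) {u, a, g, w}: 1 true — at most one ✓
  (8) {k, e}: 1 true — at least one ✓
  (9) {a, e}: 1 true — exactly one ✓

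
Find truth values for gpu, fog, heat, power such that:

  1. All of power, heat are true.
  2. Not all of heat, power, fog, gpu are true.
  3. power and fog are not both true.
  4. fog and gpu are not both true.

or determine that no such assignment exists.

gpu = True, fog = False, heat = True, power = True

  (1) {power, heat}: all 2 true ✓
  (2) {heat, power, fog, gpu}: 3/4 true — not all ✓
  (3) power=T, fog=F — not both ✓
  (4) fog=F, gpu=T — not both ✓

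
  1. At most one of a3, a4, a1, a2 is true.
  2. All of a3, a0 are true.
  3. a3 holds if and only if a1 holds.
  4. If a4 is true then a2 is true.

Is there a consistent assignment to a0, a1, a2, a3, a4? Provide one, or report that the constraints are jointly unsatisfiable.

Unsatisfiable — no assignment works.

Case a1 = True:
  (1) with a1=T forces a3 = False.
  Constraint (2) is violated (a3=F) — contradiction.
Case a1 = False:
  (2) forces a3 = True.
  Constraint (3) is violated (a3=T, a1=F) — contradiction.
Both cases fail — unsatisfiable.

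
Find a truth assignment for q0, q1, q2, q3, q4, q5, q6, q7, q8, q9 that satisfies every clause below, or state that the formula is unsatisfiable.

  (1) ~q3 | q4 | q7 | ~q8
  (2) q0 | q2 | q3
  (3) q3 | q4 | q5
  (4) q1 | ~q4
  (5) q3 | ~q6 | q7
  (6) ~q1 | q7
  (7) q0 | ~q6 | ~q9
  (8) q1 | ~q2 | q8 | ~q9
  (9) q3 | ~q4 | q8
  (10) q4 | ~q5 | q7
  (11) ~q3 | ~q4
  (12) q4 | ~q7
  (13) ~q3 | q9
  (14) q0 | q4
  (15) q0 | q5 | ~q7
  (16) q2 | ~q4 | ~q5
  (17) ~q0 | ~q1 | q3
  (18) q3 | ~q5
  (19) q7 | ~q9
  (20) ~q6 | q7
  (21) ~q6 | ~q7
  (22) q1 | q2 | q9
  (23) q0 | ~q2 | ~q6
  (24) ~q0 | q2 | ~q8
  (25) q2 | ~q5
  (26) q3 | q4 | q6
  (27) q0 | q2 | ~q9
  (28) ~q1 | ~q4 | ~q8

Case q1 = True:
  (~q1 | q7) forces q7 = True.
  (q4 | ~q7) forces q4 = True.
  (~q3 | ~q4) forces q3 = False.
  (q3 | ~q4 | q8) forces q8 = True.
  Clause (~q1 | ~q4 | ~q8) is falsified — contradiction.
Case q1 = False:
  (q1 | ~q4) forces q4 = False.
  (q4 | ~q7) forces q7 = False.
  (q4 | ~q5 | q7) forces q5 = False.
  (q3 | q4 | q5) forces q3 = True.
  (~q3 | q4 | q7 | ~q8) forces q8 = False.
  (~q3 | q9) forces q9 = True.
  Clause (q7 | ~q9) is falsified — contradiction.
Both cases fail, so the formula is unsatisfiable.

Unsatisfiable — no assignment works.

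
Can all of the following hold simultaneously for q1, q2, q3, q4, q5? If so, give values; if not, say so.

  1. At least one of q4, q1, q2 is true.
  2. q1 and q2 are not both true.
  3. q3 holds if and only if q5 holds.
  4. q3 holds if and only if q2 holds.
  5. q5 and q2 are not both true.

q1 = True, q2 = False, q3 = False, q4 = True, q5 = False

  (1) {q4, q1, q2}: 2 true — at least one ✓
  (2) q1=T, q2=F — not both ✓
  (3) q3=F, q5=F — same ✓
  (4) q3=F, q2=F — same ✓
  (5) q5=F, q2=F — not both ✓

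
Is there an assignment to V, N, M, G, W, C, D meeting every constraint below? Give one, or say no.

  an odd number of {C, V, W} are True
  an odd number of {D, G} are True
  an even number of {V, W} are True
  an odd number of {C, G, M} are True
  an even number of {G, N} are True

V = False, N = False, M = False, G = False, W = False, C = True, D = True

{C, V, W}: 1 true → odd ✓
{D, G}: 1 true → odd ✓
{V, W}: 0 true → even ✓
{C, G, M}: 1 true → odd ✓
{G, N}: 0 true → even ✓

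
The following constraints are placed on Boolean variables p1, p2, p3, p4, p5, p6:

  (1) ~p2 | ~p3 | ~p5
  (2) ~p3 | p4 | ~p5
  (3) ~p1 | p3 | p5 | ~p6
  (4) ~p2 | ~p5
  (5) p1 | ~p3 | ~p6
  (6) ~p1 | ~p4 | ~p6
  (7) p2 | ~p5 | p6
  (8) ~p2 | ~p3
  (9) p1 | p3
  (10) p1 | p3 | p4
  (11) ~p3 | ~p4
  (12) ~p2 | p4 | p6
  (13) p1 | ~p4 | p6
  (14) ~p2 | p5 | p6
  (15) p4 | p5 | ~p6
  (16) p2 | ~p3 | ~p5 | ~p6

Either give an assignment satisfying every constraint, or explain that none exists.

Set p1 = True.
Try p2 = True:
  (~p2 | ~p5) forces p5 = False.
  (~p2 | ~p3) forces p3 = False.
  (~p1 | p3 | p5 | ~p6) forces p6 = False.
  clause (~p2 | p5 | p6) is falsified — backtrack.
So p2 = False.
Set p3 = True.
  then (~p3 | ~p4) forces p4 = False.
  then (~p3 | p4 | ~p5) forces p5 = False.
  then (p4 | p5 | ~p6) forces p6 = False.
All clauses satisfied.

p1 = True; p2 = False; p3 = True; p4 = False; p5 = False; p6 = False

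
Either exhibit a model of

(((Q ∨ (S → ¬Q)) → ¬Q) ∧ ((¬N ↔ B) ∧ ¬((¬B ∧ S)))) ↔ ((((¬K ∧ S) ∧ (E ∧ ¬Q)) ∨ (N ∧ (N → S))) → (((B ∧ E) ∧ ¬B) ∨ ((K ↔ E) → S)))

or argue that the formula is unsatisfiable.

Q = False, E = True, B = True, S = True, K = True, N = False

  (((Q ∨ (S → ¬Q)) → ¬Q) ∧ ((¬N ↔ B) ∧ ¬((¬B ∧ S)))) ↔ ((((¬K ∧ S) ∧ (E ∧ ¬Q)) ∨ (N ∧ (N → S))) → (((B ∧ E) ∧ ¬B) ∨ ((K ↔ E) → S))) = True
    ((Q ∨ (S → ¬Q)) → ¬Q) ∧ ((¬N ↔ B) ∧ ¬((¬B ∧ S))) = True
      (Q ∨ (S → ¬Q)) → ¬Q = True
        Q ∨ (S → ¬Q) = True
          S → ¬Q = True
            ¬Q = True
        ¬Q = True
      (¬N ↔ B) ∧ ¬((¬B ∧ S)) = True
        ¬N ↔ B = True
          ¬N = True
        ¬((¬B ∧ S)) = True
          ¬B ∧ S = False
            ¬B = False
    (((¬K ∧ S) ∧ (E ∧ ¬Q)) ∨ (N ∧ (N → S))) → (((B ∧ E) ∧ ¬B) ∨ ((K ↔ E) → S)) = True
      ((¬K ∧ S) ∧ (E ∧ ¬Q)) ∨ (N ∧ (N → S)) = False
        (¬K ∧ S) ∧ (E ∧ ¬Q) = False
          ¬K ∧ S = False
            ¬K = False
          E ∧ ¬Q = True
            ¬Q = True
        N ∧ (N → S) = False
          N → S = True
      ((B ∧ E) ∧ ¬B) ∨ ((K ↔ E) → S) = True
        (B ∧ E) ∧ ¬B = False
          B ∧ E = True
          ¬B = False
        (K ↔ E) → S = True
          K ↔ E = True
The formula evaluates to True.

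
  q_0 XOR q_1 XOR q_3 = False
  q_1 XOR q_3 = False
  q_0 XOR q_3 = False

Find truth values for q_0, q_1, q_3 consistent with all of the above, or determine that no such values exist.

q_0 = False, q_1 = False, q_3 = False

q_0 XOR q_1 XOR q_3 = F XOR F XOR F = False ✓
q_1 XOR q_3 = F XOR F = False ✓
q_0 XOR q_3 = F XOR F = False ✓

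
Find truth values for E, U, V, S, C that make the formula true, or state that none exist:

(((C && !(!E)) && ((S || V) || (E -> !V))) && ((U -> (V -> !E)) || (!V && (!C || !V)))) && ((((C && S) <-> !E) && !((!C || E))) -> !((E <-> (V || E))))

E: True, U: True, V: False, S: False, C: True

  ((C && !(!E)) && ((S || V) || (E -> !V))) && ((U -> (V -> !E)) || (!V && (!C || !V))) = True
    (C && !(!E)) && ((S || V) || (E -> !V)) = True
      C && !(!E) = True
        !(!E) = True
          !E = False
      (S || V) || (E -> !V) = True
        S || V = False
        E -> !V = True
          !V = True
    (U -> (V -> !E)) || (!V && (!C || !V)) = True
      U -> (V -> !E) = True
        V -> !E = True
          !E = False
      !V && (!C || !V) = True
        !V = True
        !C || !V = True
          !C = False
          !V = True
  (((C && S) <-> !E) && !((!C || E))) -> !((E <-> (V || E))) = True
    ((C && S) <-> !E) && !((!C || E)) = False
      (C && S) <-> !E = True
        C && S = False
        !E = False
      !((!C || E)) = False
        !C || E = True
          !C = False
    !((E <-> (V || E))) = False
      E <-> (V || E) = True
        V || E = True
Both conjuncts True, so the formula holds.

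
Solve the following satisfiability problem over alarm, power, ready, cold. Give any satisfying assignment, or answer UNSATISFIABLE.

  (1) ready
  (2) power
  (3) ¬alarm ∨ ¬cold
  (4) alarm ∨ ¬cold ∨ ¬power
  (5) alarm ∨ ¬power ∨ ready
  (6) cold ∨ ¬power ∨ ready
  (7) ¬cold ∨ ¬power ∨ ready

alarm = True, power = True, ready = True, cold = False

Unit clause (ready) forces ready = True.
Unit clause (power) forces power = True.
Set alarm = True.
  then (¬alarm ∨ ¬cold) forces cold = False.
All clauses satisfied.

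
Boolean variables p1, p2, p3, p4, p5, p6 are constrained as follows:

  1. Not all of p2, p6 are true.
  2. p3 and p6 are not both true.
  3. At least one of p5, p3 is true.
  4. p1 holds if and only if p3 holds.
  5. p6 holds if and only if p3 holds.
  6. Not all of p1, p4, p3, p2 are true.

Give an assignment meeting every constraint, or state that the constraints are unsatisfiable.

p1=F, p2=F, p3=F, p4=T, p5=T, p6=F

  (1) {p2, p6}: 0/2 true — not all ✓
  (2) p3=F, p6=F — not both ✓
  (3) {p5, p3}: 1 true — at least one ✓
  (4) p1=F, p3=F — same ✓
  (5) p6=F, p3=F — same ✓
  (6) {p1, p4, p3, p2}: 1/4 true — not all ✓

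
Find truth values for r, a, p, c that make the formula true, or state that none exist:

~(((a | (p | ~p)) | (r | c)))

Unsatisfiable — no assignment works.

Case p = True: the formula becomes ~((True | (r | c))) = False.
Case p = False: the formula becomes ~((True | (r | c))) = False.
Both cases fail — unsatisfiable.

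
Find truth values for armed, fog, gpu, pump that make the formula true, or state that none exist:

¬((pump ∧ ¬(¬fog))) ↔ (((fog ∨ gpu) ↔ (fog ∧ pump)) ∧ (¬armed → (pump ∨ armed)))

armed: True, fog: False, gpu: False, pump: True

  ¬((pump ∧ ¬(¬fog))) ↔ (((fog ∨ gpu) ↔ (fog ∧ pump)) ∧ (¬armed → (pump ∨ armed))) = True
    ¬((pump ∧ ¬(¬fog))) = True
      pump ∧ ¬(¬fog) = False
        ¬(¬fog) = False
          ¬fog = True
    ((fog ∨ gpu) ↔ (fog ∧ pump)) ∧ (¬armed → (pump ∨ armed)) = True
      (fog ∨ gpu) ↔ (fog ∧ pump) = True
        fog ∨ gpu = False
        fog ∧ pump = False
      ¬armed → (pump ∨ armed) = True
        ¬armed = False
        pump ∨ armed = True
The formula evaluates to True.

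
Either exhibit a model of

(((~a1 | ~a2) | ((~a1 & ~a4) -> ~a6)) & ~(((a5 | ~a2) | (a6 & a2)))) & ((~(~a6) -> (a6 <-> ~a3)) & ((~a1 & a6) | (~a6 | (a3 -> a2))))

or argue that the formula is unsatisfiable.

a1 = True; a2 = True; a3 = True; a4 = False; a5 = False; a6 = False

  ((~a1 | ~a2) | ((~a1 & ~a4) -> ~a6)) & ~(((a5 | ~a2) | (a6 & a2))) = True
    (~a1 | ~a2) | ((~a1 & ~a4) -> ~a6) = True
      ~a1 | ~a2 = False
        ~a1 = False
        ~a2 = False
      (~a1 & ~a4) -> ~a6 = True
        ~a1 & ~a4 = False
          ~a1 = False
          ~a4 = True
        ~a6 = True
    ~(((a5 | ~a2) | (a6 & a2))) = True
      (a5 | ~a2) | (a6 & a2) = False
        a5 | ~a2 = False
          ~a2 = False
        a6 & a2 = False
  (~(~a6) -> (a6 <-> ~a3)) & ((~a1 & a6) | (~a6 | (a3 -> a2))) = True
    ~(~a6) -> (a6 <-> ~a3) = True
      ~(~a6) = False
        ~a6 = True
      a6 <-> ~a3 = True
        ~a3 = False
    (~a1 & a6) | (~a6 | (a3 -> a2)) = True
      ~a1 & a6 = False
        ~a1 = False
      ~a6 | (a3 -> a2) = True
        ~a6 = True
        a3 -> a2 = True
Both conjuncts True, so the formula holds.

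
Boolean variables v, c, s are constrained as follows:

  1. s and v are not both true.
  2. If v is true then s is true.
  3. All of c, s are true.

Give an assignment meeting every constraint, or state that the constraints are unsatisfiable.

v=F, c=T, s=T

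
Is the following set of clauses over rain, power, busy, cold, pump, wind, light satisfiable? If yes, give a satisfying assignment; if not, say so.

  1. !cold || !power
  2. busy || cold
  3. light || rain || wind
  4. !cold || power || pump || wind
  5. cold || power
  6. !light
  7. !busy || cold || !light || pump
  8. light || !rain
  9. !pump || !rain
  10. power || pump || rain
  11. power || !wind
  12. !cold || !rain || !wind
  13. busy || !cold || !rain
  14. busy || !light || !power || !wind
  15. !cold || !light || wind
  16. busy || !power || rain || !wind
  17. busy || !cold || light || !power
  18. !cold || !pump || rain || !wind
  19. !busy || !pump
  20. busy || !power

Unit clause (!light) forces light = False.
In (light || !rain) only !rain is left, so rain = False.
In (light || rain || wind) only wind is left, so wind = True.
In (power || !wind) only power is left, so power = True.
In (busy || !power || rain || !wind) only busy is left, so busy = True.
In (!busy || !pump) only !pump is left, so pump = False.
In (!cold || !power) only !cold is left, so cold = False.
All clauses satisfied.

rain = False, power = True, busy = True, cold = False, pump = False, wind = True, light = False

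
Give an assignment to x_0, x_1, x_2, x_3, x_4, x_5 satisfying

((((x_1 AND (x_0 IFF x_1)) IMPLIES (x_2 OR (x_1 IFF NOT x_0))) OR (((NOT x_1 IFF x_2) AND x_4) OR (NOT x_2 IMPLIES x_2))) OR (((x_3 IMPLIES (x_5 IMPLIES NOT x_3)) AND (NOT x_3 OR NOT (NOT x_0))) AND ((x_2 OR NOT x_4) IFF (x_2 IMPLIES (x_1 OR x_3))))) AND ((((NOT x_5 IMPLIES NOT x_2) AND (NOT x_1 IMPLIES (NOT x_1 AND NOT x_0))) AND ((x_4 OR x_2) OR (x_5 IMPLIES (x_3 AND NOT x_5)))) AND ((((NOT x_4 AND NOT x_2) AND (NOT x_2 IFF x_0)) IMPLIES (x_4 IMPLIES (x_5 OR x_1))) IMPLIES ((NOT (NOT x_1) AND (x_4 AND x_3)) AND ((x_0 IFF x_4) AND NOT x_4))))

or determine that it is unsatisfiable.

The conjunct (((NOT x_4 AND NOT x_2) AND (NOT x_2 IFF x_0)) IMPLIES (x_4 IMPLIES (x_5 OR x_1))) IMPLIES ((NOT (NOT x_1) AND (x_4 AND x_3)) AND ((x_0 IFF x_4) AND NOT x_4)) is unsatisfiable on its own:
  x_4 = True: this becomes (False IMPLIES (x_5 OR x_1)) IMPLIES ((NOT (NOT x_1) AND x_3) AND False) = False.
  x_4 = False: this becomes ((NOT x_2 AND (NOT x_2 IFF x_0)) IMPLIES True) IMPLIES (False AND NOT x_0) = False.
So the whole conjunction is unsatisfiable.

Unsatisfiable — no assignment works.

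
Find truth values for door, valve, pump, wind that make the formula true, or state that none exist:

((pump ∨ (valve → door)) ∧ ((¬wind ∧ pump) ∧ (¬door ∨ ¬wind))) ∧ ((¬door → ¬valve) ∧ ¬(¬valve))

door = True, valve = True, pump = True, wind = False

  (pump ∨ (valve → door)) ∧ ((¬wind ∧ pump) ∧ (¬door ∨ ¬wind)) = True
    pump ∨ (valve → door) = True
      valve → door = True
    (¬wind ∧ pump) ∧ (¬door ∨ ¬wind) = True
      ¬wind ∧ pump = True
        ¬wind = True
      ¬door ∨ ¬wind = True
        ¬door = False
        ¬wind = True
  (¬door → ¬valve) ∧ ¬(¬valve) = True
    ¬door → ¬valve = True
      ¬door = False
      ¬valve = False
    ¬(¬valve) = True
      ¬valve = False
Both conjuncts True, so the formula holds.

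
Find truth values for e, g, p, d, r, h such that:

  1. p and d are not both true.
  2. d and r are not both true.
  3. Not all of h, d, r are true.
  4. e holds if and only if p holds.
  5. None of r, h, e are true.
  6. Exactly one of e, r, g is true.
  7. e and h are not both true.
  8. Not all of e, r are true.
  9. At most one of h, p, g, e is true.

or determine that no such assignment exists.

e=F, g=T, p=F, d=T, r=F, h=F

  (1) p=F, d=T — not both ✓
  (2) d=T, r=F — not both ✓
  (3) {h, d, r}: 1/3 true — not all ✓
  (4) e=F, p=F — same ✓
  (5) {r, h, e}: 0 true — none ✓
  (6) {e, r, g}: 1 true — exactly one ✓
  (7) e=F, h=F — not both ✓
  (8) {e, r}: 0/2 true — not all ✓
  (9) {h, p, g, e}: 1 true — at most one ✓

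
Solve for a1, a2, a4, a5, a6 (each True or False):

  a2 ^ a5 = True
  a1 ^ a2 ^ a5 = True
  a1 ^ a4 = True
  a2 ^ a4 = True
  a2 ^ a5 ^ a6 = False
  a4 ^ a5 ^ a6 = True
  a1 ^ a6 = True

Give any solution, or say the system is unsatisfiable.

a1 = False; a2 = False; a4 = True; a5 = True; a6 = True

a2 ^ a5 = F ^ T = True ✓
a1 ^ a2 ^ a5 = F ^ F ^ T = True ✓
a1 ^ a4 = F ^ T = True ✓
a2 ^ a4 = F ^ T = True ✓
a2 ^ a5 ^ a6 = F ^ T ^ T = False ✓
a4 ^ a5 ^ a6 = T ^ T ^ T = True ✓
a1 ^ a6 = F ^ T = True ✓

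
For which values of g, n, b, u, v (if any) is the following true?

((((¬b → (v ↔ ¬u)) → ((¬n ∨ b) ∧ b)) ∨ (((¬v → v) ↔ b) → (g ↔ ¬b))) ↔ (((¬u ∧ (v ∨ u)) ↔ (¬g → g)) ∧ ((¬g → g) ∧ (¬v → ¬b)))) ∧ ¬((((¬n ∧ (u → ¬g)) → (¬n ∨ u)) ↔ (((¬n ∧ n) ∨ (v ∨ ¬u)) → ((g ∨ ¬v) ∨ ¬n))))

Unsatisfiable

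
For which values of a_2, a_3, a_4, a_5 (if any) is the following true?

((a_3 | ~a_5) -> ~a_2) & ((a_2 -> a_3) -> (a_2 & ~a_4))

a_2 = True; a_3 = False; a_4 = True; a_5 = True

  (a_3 | ~a_5) -> ~a_2 = True
    a_3 | ~a_5 = False
      ~a_5 = False
    ~a_2 = False
  (a_2 -> a_3) -> (a_2 & ~a_4) = True
    a_2 -> a_3 = False
    a_2 & ~a_4 = False
      ~a_4 = False
Both conjuncts True, so the formula holds.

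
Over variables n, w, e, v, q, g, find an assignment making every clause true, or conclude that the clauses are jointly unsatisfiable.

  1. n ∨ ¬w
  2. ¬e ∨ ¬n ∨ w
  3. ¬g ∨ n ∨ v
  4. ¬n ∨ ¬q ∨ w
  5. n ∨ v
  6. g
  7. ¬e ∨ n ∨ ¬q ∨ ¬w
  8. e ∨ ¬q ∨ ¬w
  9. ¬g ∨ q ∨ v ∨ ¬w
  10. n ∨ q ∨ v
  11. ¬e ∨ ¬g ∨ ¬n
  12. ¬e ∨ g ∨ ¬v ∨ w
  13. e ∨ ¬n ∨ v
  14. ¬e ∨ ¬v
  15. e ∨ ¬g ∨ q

n: False; w: False; e: False; v: True; q: True; g: True

Unit clause (g) forces g = True.
Try n = True:
  (¬e ∨ ¬g ∨ ¬n) forces e = False.
  (e ∨ ¬n ∨ v) forces v = True.
  (e ∨ ¬g ∨ q) forces q = True.
  (¬n ∨ ¬q ∨ w) forces w = True.
  clause (e ∨ ¬q ∨ ¬w) is falsified — backtrack.
So n = False.
  then (n ∨ ¬w) forces w = False.
  then (¬g ∨ n ∨ v) forces v = True.
  then (¬e ∨ ¬v) forces e = False.
  then (e ∨ ¬g ∨ q) forces q = True.
All clauses satisfied.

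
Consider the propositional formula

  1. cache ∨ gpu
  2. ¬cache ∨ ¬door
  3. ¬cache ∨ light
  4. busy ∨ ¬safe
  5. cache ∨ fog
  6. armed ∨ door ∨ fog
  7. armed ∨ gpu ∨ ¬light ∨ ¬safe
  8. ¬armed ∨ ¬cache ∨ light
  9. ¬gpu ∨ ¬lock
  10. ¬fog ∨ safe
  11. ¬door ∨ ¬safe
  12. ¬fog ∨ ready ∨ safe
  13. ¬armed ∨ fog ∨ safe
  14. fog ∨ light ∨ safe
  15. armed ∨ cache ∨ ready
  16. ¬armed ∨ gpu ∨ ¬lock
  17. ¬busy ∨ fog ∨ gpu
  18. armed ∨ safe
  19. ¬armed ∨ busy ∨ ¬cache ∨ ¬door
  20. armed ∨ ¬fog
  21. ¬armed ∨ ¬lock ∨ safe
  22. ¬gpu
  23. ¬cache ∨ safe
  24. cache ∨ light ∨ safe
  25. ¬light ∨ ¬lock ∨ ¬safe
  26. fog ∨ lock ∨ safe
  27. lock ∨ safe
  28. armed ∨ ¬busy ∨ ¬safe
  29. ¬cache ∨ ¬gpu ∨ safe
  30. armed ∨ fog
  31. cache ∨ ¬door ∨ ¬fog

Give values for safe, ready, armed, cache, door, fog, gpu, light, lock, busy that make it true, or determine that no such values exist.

safe = True, ready = False, armed = True, cache = True, door = False, fog = True, gpu = False, light = True, lock = False, busy = True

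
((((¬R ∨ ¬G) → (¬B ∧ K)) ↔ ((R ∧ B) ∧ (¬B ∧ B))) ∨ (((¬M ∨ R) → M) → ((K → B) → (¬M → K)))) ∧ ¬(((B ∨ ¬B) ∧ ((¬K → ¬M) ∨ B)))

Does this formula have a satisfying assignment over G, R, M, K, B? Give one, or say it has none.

G=T, R=F, M=T, K=F, B=F

  (((¬R ∨ ¬G) → (¬B ∧ K)) ↔ ((R ∧ B) ∧ (¬B ∧ B))) ∨ (((¬M ∨ R) → M) → ((K → B) → (¬M → K))) = True
    ((¬R ∨ ¬G) → (¬B ∧ K)) ↔ ((R ∧ B) ∧ (¬B ∧ B)) = True
      (¬R ∨ ¬G) → (¬B ∧ K) = False
        ¬R ∨ ¬G = True
          ¬R = True
          ¬G = False
        ¬B ∧ K = False
          ¬B = True
      (R ∧ B) ∧ (¬B ∧ B) = False
        R ∧ B = False
        ¬B ∧ B = False
          ¬B = True
    ((¬M ∨ R) → M) → ((K → B) → (¬M → K)) = True
      (¬M ∨ R) → M = True
        ¬M ∨ R = False
          ¬M = False
      (K → B) → (¬M → K) = True
        K → B = True
        ¬M → K = True
          ¬M = False
  ¬(((B ∨ ¬B) ∧ ((¬K → ¬M) ∨ B))) = True
    (B ∨ ¬B) ∧ ((¬K → ¬M) ∨ B) = False
      B ∨ ¬B = True
        ¬B = True
      (¬K → ¬M) ∨ B = False
        ¬K → ¬M = False
          ¬K = True
          ¬M = False
Both conjuncts True, so the formula holds.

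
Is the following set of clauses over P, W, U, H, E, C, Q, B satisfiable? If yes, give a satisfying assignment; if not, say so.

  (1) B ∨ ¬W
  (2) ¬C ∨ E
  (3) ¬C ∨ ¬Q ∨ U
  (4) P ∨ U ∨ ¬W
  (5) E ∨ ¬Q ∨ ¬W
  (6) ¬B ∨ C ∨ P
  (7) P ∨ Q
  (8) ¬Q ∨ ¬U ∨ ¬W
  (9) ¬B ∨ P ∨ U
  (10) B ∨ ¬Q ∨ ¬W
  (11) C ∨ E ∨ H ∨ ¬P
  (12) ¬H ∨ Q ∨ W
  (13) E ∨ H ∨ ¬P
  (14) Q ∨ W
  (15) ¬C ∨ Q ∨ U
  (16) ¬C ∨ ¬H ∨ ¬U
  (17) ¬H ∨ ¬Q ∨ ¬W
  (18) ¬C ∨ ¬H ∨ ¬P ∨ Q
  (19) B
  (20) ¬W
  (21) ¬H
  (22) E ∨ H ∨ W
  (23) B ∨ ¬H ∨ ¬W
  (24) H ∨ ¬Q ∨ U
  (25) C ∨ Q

P = False, W = False, U = True, H = False, E = True, C = True, Q = True, B = True

Unit clause (B) forces B = True.
Unit clause (¬W) forces W = False.
Unit clause (¬H) forces H = False.
In (E ∨ H ∨ W) only E is left, so E = True.
In (Q ∨ W) only Q is left, so Q = True.
In (H ∨ ¬Q ∨ U) only U is left, so U = True.
Set P = False.
  then (¬B ∨ C ∨ P) forces C = True.
All clauses satisfied.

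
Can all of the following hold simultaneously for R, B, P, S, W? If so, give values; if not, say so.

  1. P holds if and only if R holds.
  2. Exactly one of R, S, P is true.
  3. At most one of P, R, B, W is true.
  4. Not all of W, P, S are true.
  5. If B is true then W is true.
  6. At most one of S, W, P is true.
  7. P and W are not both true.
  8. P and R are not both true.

R = False; B = False; P = False; S = True; W = False

  (1) P=F, R=F — same ✓
  (2) {R, S, P}: 1 true — exactly one ✓
  (3) {P, R, B, W}: 0 true — at most one ✓
  (4) {W, P, S}: 1/3 true — not all ✓
  (5) B=F ⇒ W: vacuous ✓
  (6) {S, W, P}: 1 true — at most one ✓
  (7) P=F, W=F — not both ✓
  (8) P=F, R=F — not both ✓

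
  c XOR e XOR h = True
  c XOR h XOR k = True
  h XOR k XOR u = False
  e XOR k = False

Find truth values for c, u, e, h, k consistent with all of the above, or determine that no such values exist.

c = True, u = False, e = True, h = True, k = True

c XOR e XOR h = T XOR T XOR T = True ✓
c XOR h XOR k = T XOR T XOR T = True ✓
h XOR k XOR u = T XOR T XOR F = False ✓
e XOR k = T XOR T = False ✓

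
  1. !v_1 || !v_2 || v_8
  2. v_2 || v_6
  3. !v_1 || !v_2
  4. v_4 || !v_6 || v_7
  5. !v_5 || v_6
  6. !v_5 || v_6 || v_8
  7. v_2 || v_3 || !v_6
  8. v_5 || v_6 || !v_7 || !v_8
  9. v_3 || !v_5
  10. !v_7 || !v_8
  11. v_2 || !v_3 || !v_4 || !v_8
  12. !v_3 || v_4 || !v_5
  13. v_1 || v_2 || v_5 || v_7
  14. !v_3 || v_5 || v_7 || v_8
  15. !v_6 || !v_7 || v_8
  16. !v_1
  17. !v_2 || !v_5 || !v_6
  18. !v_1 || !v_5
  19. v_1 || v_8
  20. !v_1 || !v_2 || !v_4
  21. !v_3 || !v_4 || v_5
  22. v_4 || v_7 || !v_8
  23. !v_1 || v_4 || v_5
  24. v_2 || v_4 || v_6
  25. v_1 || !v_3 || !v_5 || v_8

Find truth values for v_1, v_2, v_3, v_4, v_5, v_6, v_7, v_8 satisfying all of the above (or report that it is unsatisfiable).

v_1 = False; v_2 = True; v_3 = False; v_4 = True; v_5 = False; v_6 = True; v_7 = False; v_8 = True

Unit clause (!v_1) forces v_1 = False.
In (v_1 || v_8) only v_8 is left, so v_8 = True.
In (!v_7 || !v_8) only !v_7 is left, so v_7 = False.
In (v_4 || v_7 || !v_8) only v_4 is left, so v_4 = True.
Try v_2 = False:
  (v_2 || v_6) forces v_6 = True.
  (v_2 || v_3 || !v_6) forces v_3 = True.
  clause (v_2 || !v_3 || !v_4 || !v_8) is falsified — backtrack.
So v_2 = True.
Set v_3 = False.
  then (v_3 || !v_5) forces v_5 = False.
Set v_6 = True.
All clauses satisfied.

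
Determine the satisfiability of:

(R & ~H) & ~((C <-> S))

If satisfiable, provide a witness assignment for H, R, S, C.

H=F, R=T, S=F, C=T

  R & ~H = True
    ~H = True
  ~((C <-> S)) = True
    C <-> S = False
Both conjuncts True, so the formula holds.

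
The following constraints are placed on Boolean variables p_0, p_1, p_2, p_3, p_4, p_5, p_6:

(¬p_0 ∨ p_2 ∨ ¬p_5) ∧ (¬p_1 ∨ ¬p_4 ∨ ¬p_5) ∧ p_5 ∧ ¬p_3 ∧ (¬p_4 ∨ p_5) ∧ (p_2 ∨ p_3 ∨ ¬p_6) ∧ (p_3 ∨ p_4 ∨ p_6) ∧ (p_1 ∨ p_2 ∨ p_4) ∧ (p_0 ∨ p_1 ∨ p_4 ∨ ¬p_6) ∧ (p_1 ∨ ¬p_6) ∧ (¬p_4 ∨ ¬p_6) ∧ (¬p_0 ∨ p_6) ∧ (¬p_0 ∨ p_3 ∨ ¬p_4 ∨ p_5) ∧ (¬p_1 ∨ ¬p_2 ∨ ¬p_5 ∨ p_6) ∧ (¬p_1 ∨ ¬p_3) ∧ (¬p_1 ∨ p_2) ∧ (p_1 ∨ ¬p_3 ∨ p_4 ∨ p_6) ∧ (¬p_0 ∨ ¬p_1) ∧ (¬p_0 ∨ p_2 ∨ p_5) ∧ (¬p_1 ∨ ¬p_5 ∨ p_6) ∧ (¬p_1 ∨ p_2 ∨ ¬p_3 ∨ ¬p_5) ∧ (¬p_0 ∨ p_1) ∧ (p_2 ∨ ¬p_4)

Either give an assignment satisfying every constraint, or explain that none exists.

Unit clause (p_5) forces p_5 = True.
Unit clause (¬p_3) forces p_3 = False.
Try p_0 = True:
  (¬p_0 ∨ p_2 ∨ ¬p_5) forces p_2 = True.
  (¬p_0 ∨ p_6) forces p_6 = True.
  (p_1 ∨ ¬p_6) forces p_1 = True.
  clause (¬p_0 ∨ ¬p_1) is falsified — backtrack.
So p_0 = False.
Set p_1 = False.
  then (p_1 ∨ ¬p_6) forces p_6 = False.
  then (p_3 ∨ p_4 ∨ p_6) forces p_4 = True.
  then (p_2 ∨ ¬p_4) forces p_2 = True.
All clauses satisfied.

p_0: False, p_1: False, p_2: True, p_3: False, p_4: True, p_5: True, p_6: False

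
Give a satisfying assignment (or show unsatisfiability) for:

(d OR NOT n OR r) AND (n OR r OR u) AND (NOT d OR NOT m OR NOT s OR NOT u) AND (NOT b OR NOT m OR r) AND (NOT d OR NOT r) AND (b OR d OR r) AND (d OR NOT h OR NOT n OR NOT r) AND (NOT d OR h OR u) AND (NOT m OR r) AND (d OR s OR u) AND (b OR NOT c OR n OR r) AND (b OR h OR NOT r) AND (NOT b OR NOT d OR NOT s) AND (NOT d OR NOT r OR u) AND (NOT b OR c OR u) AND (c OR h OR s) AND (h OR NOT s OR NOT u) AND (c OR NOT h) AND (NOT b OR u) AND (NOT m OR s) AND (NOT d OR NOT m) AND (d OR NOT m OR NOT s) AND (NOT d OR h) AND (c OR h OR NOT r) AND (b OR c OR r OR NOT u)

Set c = True.
Set s = True.
Set b = False.
Set d = False.
  then (b OR d OR r) forces r = True.
  then (b OR h OR NOT r) forces h = True.
  then (d OR NOT m OR NOT s) forces m = False.
  then (d OR NOT h OR NOT n OR NOT r) forces n = False.
Set u = False.
All clauses satisfied.

c: True; s: True; b: False; d: False; h: True; r: True; n: False; m: False; u: False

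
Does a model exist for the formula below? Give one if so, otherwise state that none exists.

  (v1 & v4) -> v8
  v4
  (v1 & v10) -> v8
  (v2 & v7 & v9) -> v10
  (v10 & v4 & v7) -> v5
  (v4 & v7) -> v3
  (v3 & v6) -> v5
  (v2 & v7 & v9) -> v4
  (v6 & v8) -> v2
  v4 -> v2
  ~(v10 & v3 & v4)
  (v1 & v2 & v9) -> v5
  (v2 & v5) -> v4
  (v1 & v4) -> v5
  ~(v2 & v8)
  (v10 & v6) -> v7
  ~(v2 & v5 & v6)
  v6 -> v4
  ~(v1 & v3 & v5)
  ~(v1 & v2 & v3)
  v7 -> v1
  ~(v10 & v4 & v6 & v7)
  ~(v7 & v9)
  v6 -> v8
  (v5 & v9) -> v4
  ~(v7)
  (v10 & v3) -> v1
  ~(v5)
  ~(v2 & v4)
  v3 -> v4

Case v4 = True:
  (v2 | ~v4) forces v2 = True.
  Clause (~v2 | ~v4) is falsified — contradiction.
Case v4 = False:
  Clause (v4) is falsified — contradiction.
Both cases fail, so the formula is unsatisfiable.

Unsatisfiable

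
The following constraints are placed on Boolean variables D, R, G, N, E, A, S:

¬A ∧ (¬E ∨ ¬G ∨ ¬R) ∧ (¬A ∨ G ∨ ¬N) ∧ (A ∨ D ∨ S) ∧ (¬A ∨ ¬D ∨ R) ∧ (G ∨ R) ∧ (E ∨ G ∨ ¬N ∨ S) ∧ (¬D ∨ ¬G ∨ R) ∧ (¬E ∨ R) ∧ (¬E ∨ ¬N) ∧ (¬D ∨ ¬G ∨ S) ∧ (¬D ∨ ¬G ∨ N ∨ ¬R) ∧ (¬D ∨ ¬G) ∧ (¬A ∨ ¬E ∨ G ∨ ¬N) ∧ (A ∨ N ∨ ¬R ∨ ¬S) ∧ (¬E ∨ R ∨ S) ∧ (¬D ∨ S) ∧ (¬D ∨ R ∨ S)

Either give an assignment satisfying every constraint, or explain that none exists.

D: False, R: True, G: False, N: True, E: False, A: False, S: True

Unit clause (¬A) forces A = False.
Set D = False.
  then (A ∨ D ∨ S) forces S = True.
Set R = True.
  then (A ∨ N ∨ ¬R ∨ ¬S) forces N = True.
  then (¬E ∨ ¬N) forces E = False.
Set G = False.
All clauses satisfied.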